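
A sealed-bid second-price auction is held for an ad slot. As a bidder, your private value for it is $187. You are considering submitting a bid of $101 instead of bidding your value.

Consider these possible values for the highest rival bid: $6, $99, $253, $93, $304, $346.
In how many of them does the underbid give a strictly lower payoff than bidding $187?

0

The deviation hurts exactly when the highest competing bid lies strictly between $101 and $187 — underbidding then forfeits a profitable win.
$6: below both → same outcome either way.
$99: below both → same outcome either way.
$253: above both → same outcome either way.
$93: below both → same outcome either way.
$304: above both → same outcome either way.
$346: above both → same outcome either way.
Count: 0.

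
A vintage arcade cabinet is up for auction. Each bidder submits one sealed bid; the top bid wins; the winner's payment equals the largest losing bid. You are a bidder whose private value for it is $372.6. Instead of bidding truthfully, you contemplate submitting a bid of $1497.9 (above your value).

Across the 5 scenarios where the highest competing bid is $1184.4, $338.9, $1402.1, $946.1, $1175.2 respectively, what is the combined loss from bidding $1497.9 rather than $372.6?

$3217.4

The deviation costs you only when the competing bid falls strictly between $372.6 and $1497.9; elsewhere both bids give the same outcome.
$1184.4: truthful payoff $0, deviation payoff −$811.8 → loss $811.8.
$338.9: outcomes coincide → loss $0.
$1402.1: truthful payoff $0, deviation payoff −$1029.5 → loss $1029.5.
$946.1: truthful payoff $0, deviation payoff −$573.5 → loss $573.5.
$1175.2: truthful payoff $0, deviation payoff −$802.6 → loss $802.6.
Total loss = $811.8 + $1029.5 + $573.5 + $802.6 = $3217.4.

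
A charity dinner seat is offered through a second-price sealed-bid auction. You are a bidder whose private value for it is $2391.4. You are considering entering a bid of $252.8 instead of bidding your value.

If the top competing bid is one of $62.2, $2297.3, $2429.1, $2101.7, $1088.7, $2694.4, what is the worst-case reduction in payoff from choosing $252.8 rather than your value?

$1302.7

$62.2: same outcome either way → loss $0.
$2297.3: truthful gives $94.1, deviation gives $0 → loss $94.1.
$2429.1: same outcome either way → loss $0.
$2101.7: truthful gives $289.7, deviation gives $0 → loss $289.7.
$1088.7: truthful gives $1302.7, deviation gives $0 → loss $1302.7.
$2694.4: same outcome either way → loss $0.
Maximum loss: $1302.7.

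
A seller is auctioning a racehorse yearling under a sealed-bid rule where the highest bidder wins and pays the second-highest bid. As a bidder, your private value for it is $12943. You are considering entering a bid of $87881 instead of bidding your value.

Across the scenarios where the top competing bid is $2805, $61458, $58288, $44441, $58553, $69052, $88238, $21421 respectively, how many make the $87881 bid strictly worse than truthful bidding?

6

The deviation hurts exactly when the highest competing bid lies strictly between $12943 and $87881 — overbidding then wins at a price above your value.
$2805: below both → same outcome either way.
$61458: inside the interval → strictly worse (loss $48515).
$58288: inside the interval → strictly worse (loss $45345).
$44441: inside the interval → strictly worse (loss $31498).
$58553: inside the interval → strictly worse (loss $45610).
$69052: inside the interval → strictly worse (loss $56109).
$88238: above both → same outcome either way.
$21421: inside the interval → strictly worse (loss $8478).
Count: 6.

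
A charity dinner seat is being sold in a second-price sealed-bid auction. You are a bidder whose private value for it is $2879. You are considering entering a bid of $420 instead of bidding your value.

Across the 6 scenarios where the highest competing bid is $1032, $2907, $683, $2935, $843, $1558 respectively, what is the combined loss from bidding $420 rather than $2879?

The deviation costs you only when the competing bid falls strictly between $420 and $2879; elsewhere both bids give the same outcome.
$1032: truthful payoff $1847, deviation payoff $0 → loss $1847.
$2907: outcomes coincide → loss $0.
$683: truthful payoff $2196, deviation payoff $0 → loss $2196.
$2935: outcomes coincide → loss $0.
$843: truthful payoff $2036, deviation payoff $0 → loss $2036.
$1558: truthful payoff $1321, deviation payoff $0 → loss $1321.
Total loss = $1847 + $2196 + $2036 + $1321 = $7400.

$7400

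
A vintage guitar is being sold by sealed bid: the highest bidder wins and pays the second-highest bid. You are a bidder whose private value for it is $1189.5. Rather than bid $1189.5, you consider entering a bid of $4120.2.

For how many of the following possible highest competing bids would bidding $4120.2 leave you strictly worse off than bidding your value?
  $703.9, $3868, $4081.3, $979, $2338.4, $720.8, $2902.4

4

The deviation hurts exactly when the highest competing bid lies strictly between $1189.5 and $4120.2 — overbidding then wins at a price above your value.
$703.9: below both → same outcome either way.
$3868: inside the interval → strictly worse (loss $2678.5).
$4081.3: inside the interval → strictly worse (loss $2891.8).
$979: below both → same outcome either way.
$2338.4: inside the interval → strictly worse (loss $1148.9).
$720.8: below both → same outcome either way.
$2902.4: inside the interval → strictly worse (loss $1712.9).
Count: 4.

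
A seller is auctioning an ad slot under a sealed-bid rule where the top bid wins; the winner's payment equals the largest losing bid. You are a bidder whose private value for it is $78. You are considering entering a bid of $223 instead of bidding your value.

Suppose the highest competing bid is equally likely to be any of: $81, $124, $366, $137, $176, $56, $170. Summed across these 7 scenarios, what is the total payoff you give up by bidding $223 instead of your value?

The deviation costs you only when the competing bid falls strictly between $78 and $223; elsewhere both bids give the same outcome.
$81: truthful payoff $0, deviation payoff −$3 → loss $3.
$124: truthful payoff $0, deviation payoff −$46 → loss $46.
$366: outcomes coincide → loss $0.
$137: truthful payoff $0, deviation payoff −$59 → loss $59.
$176: truthful payoff $0, deviation payoff −$98 → loss $98.
$56: outcomes coincide → loss $0.
$170: truthful payoff $0, deviation payoff −$92 → loss $92.
Total loss = $3 + $46 + $59 + $98 + $92 = $298.

$298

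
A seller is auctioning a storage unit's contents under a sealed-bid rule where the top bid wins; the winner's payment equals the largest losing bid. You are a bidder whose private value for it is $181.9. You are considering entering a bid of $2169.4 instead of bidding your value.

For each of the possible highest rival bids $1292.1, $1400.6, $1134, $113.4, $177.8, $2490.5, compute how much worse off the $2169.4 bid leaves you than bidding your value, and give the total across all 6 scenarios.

The deviation costs you only when the competing bid falls strictly between $181.9 and $2169.4; elsewhere both bids give the same outcome.
$1292.1: truthful payoff $0, deviation payoff −$1110.2 → loss $1110.2.
$1400.6: truthful payoff $0, deviation payoff −$1218.7 → loss $1218.7.
$1134: truthful payoff $0, deviation payoff −$952.1 → loss $952.1.
$113.4: outcomes coincide → loss $0.
$177.8: outcomes coincide → loss $0.
$2490.5: outcomes coincide → loss $0.
Total loss = $1110.2 + $1218.7 + $952.1 = $3281.
Truthful bidding weakly dominates here: raising your bid can only win items priced above your value, and lowering it can only forfeit items priced below.

$3281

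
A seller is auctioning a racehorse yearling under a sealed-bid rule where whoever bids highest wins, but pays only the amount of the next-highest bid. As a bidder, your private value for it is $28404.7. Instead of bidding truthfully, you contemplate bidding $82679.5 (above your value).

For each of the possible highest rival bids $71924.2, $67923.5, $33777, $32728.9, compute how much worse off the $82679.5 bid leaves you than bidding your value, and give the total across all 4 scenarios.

$92734.8

The deviation costs you only when the competing bid falls strictly between $28404.7 and $82679.5; elsewhere both bids give the same outcome.
$71924.2: truthful payoff $0, deviation payoff −$43519.5 → loss $43519.5.
$67923.5: truthful payoff $0, deviation payoff −$39518.8 → loss $39518.8.
$33777: truthful payoff $0, deviation payoff −$5372.3 → loss $5372.3.
$32728.9: truthful payoff $0, deviation payoff −$4324.2 → loss $4324.2.
Total loss = $43519.5 + $39518.8 + $5372.3 + $4324.2 = $92734.8.
In a second-price auction your bid sets only whether you win, not what you pay, so bidding your true value is weakly dominant.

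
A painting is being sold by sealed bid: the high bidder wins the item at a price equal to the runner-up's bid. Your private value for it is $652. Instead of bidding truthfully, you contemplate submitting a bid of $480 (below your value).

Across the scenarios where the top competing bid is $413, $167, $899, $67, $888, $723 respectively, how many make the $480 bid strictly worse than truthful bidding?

The deviation hurts exactly when the highest competing bid lies strictly between $480 and $652 — underbidding then forfeits a profitable win.
$413: below both → same outcome either way.
$167: below both → same outcome either way.
$899: above both → same outcome either way.
$67: below both → same outcome either way.
$888: above both → same outcome either way.
$723: above both → same outcome either way.
Count: 0.

0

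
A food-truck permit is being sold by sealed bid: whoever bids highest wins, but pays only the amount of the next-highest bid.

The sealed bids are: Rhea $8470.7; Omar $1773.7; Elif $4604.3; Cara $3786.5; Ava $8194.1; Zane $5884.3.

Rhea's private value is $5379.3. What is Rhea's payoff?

−$2814.8

Highest bid: Rhea at $8470.7, so Rhea wins.
Second-highest bid: Ava at $8194.1 — that is the price the winner pays.
Rhea's payoff = value − price = $5379.3 − $8194.1 = −$2814.8.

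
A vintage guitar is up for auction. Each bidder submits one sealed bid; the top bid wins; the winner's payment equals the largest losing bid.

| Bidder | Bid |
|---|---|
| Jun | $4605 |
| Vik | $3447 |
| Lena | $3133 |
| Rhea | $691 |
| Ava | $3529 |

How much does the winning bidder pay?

$3529

Highest bid: Jun at $4605, so Jun wins.
Second-highest bid: Ava at $3529 — that is the price the winner pays.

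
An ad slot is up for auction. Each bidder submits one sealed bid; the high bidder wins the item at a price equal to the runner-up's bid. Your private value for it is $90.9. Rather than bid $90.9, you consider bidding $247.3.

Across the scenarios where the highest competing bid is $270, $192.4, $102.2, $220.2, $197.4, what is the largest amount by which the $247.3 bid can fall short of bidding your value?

$270: same outcome either way → loss $0.
$192.4: truthful gives $0, deviation gives −$101.5 → loss $101.5.
$102.2: truthful gives $0, deviation gives −$11.3 → loss $11.3.
$220.2: truthful gives $0, deviation gives −$129.3 → loss $129.3.
$197.4: truthful gives $0, deviation gives −$106.5 → loss $106.5.
Maximum loss: $129.3.

$129.3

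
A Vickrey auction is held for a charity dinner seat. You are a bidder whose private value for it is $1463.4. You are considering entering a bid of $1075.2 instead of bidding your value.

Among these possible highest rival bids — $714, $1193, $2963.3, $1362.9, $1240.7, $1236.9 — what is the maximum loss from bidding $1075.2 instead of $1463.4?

$714: same outcome either way → loss $0.
$1193: truthful gives $270.4, deviation gives $0 → loss $270.4.
$2963.3: same outcome either way → loss $0.
$1362.9: truthful gives $100.5, deviation gives $0 → loss $100.5.
$1240.7: truthful gives $222.7, deviation gives $0 → loss $222.7.
$1236.9: truthful gives $226.5, deviation gives $0 → loss $226.5.
Maximum loss: $270.4.

$270.4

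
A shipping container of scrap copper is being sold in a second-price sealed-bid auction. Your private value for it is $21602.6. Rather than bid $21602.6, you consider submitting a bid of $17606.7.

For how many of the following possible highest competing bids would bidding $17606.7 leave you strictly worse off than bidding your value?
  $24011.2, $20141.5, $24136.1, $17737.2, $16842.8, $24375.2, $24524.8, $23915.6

The deviation hurts exactly when the highest competing bid lies strictly between $17606.7 and $21602.6 — underbidding then forfeits a profitable win.
$24011.2: above both → same outcome either way.
$20141.5: inside the interval → strictly worse (loss $1461.1).
$24136.1: above both → same outcome either way.
$17737.2: inside the interval → strictly worse (loss $3865.4).
$16842.8: below both → same outcome either way.
$24375.2: above both → same outcome either way.
$24524.8: above both → same outcome either way.
$23915.6: above both → same outcome either way.
Count: 2.

2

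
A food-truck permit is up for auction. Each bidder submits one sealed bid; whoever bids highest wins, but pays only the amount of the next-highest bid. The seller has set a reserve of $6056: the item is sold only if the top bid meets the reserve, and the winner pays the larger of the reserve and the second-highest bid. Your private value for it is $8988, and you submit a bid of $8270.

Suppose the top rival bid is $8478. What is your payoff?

Your bid $8270 is below the highest competing bid $8478, so you lose. Payoff $0.

$0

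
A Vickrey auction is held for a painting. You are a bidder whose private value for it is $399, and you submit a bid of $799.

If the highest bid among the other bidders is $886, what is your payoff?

Your bid $799 is below the highest competing bid $886, so you lose.
A losing bidder pays nothing and receives nothing: payoff = $0.

$0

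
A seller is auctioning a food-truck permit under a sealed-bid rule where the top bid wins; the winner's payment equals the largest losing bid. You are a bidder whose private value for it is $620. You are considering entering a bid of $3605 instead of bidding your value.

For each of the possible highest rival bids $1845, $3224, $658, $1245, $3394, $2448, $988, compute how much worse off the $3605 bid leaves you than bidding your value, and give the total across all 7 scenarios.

$9462

The deviation costs you only when the competing bid falls strictly between $620 and $3605; elsewhere both bids give the same outcome.
$1845: truthful payoff $0, deviation payoff −$1225 → loss $1225.
$3224: truthful payoff $0, deviation payoff −$2604 → loss $2604.
$658: truthful payoff $0, deviation payoff −$38 → loss $38.
$1245: truthful payoff $0, deviation payoff −$625 → loss $625.
$3394: truthful payoff $0, deviation payoff −$2774 → loss $2774.
$2448: truthful payoff $0, deviation payoff −$1828 → loss $1828.
$988: truthful payoff $0, deviation payoff −$368 → loss $368.
Total loss = $1225 + $2604 + $38 + $625 + $2774 + $1828 + $368 = $9462.
Truthful bidding weakly dominates here: raising your bid can only win items priced above your value, and lowering it can only forfeit items priced below.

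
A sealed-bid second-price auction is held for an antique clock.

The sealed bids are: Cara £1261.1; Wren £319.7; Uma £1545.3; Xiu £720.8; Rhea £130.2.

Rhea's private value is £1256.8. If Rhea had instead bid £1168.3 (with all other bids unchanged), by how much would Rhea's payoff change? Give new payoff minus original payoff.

£0

The highest bid among the other bidders is £1545.3; Rhea's bid doesn't change that.
Original bid £130.2: Rhea is not highest (top rival bid is £1545.3); payoff £0.
Alternative bid £1168.3: Rhea is not highest (top rival bid is £1545.3); payoff £0.
Change in payoff = £0 − (£0) = £0.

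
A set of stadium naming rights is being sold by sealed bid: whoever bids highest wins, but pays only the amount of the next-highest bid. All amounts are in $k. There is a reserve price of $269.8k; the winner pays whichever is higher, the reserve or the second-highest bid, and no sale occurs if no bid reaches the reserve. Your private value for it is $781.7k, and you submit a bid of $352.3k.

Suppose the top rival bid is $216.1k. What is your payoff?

Your bid $352.3k is the highest and exceeds the reserve.
Price = max(second-highest bid, reserve) = max($216.1k, $269.8k) = $269.8k.
Payoff = $781.7k − $269.8k = $511.9k.

$511.9k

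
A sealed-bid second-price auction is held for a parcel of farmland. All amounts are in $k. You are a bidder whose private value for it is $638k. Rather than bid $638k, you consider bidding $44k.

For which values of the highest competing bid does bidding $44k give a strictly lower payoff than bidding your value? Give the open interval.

($44k, $638k)

If the competing bid is below $44k, both bids win at the same price — no difference.
If it is above $638k, both bids lose — no difference.
If it lies strictly between $44k and $638k, bidding your value wins at a price below your value (positive payoff) while bidding $44k loses (payoff 0).
So the deviation strictly hurts on the open interval ($44k, $638k).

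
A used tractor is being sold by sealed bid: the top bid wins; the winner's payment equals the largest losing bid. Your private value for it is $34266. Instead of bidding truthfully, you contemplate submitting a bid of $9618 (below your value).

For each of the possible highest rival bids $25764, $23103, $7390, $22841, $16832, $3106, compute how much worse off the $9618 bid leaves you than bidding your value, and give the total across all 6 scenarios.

The deviation costs you only when the competing bid falls strictly between $9618 and $34266; elsewhere both bids give the same outcome.
$25764: truthful payoff $8502, deviation payoff $0 → loss $8502.
$23103: truthful payoff $11163, deviation payoff $0 → loss $11163.
$7390: outcomes coincide → loss $0.
$22841: truthful payoff $11425, deviation payoff $0 → loss $11425.
$16832: truthful payoff $17434, deviation payoff $0 → loss $17434.
$3106: outcomes coincide → loss $0.
Total loss = $8502 + $11163 + $11425 + $17434 = $48524.

$48524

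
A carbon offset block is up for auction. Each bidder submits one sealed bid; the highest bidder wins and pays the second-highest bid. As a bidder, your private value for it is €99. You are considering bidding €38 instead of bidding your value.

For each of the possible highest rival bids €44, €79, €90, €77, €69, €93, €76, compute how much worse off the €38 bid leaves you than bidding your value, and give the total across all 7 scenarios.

€165

The deviation costs you only when the competing bid falls strictly between €38 and €99; elsewhere both bids give the same outcome.
€44: truthful payoff €55, deviation payoff €0 → loss €55.
€79: truthful payoff €20, deviation payoff €0 → loss €20.
€90: truthful payoff €9, deviation payoff €0 → loss €9.
€77: truthful payoff €22, deviation payoff €0 → loss €22.
€69: truthful payoff €30, deviation payoff €0 → loss €30.
€93: truthful payoff €6, deviation payoff €0 → loss €6.
€76: truthful payoff €23, deviation payoff €0 → loss €23.
Total loss = €55 + €20 + €9 + €22 + €30 + €6 + €23 = €165.
In a second-price auction your bid sets only whether you win, not what you pay, so bidding your true value is weakly dominant.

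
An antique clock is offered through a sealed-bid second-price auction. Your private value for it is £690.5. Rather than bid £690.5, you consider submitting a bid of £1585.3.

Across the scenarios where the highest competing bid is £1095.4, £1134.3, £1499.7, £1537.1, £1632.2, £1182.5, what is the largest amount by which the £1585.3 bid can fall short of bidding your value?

£846.6

£1095.4: truthful gives £0, deviation gives −£404.9 → loss £404.9.
£1134.3: truthful gives £0, deviation gives −£443.8 → loss £443.8.
£1499.7: truthful gives £0, deviation gives −£809.2 → loss £809.2.
£1537.1: truthful gives £0, deviation gives −£846.6 → loss £846.6.
£1632.2: same outcome either way → loss £0.
£1182.5: truthful gives £0, deviation gives −£492 → loss £492.
Maximum loss: £846.6.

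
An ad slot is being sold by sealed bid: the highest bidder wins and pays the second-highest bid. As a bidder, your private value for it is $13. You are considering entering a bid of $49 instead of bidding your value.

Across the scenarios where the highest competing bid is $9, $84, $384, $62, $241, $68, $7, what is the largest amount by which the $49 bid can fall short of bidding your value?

$0

$9: same outcome either way → loss $0.
$84: same outcome either way → loss $0.
$384: same outcome either way → loss $0.
$62: same outcome either way → loss $0.
$241: same outcome either way → loss $0.
$68: same outcome either way → loss $0.
$7: same outcome either way → loss $0.
Maximum loss: $0.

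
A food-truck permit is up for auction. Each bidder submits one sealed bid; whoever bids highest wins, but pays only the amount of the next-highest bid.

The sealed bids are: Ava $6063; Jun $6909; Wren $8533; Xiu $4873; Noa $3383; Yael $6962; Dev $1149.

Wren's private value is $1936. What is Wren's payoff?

Highest bid: Wren at $8533, so Wren wins.
Second-highest bid: Yael at $6962 — that is the price the winner pays.
Wren's payoff = value − price = $1936 − $6962 = −$5026.

−$5026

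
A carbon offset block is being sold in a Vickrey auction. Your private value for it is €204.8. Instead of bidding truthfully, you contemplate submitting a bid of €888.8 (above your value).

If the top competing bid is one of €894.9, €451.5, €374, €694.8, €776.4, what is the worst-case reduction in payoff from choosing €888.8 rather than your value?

€894.9: same outcome either way → loss €0.
€451.5: truthful gives €0, deviation gives −€246.7 → loss €246.7.
€374: truthful gives €0, deviation gives −€169.2 → loss €169.2.
€694.8: truthful gives €0, deviation gives −€490 → loss €490.
€776.4: truthful gives €0, deviation gives −€571.6 → loss €571.6.
Maximum loss: €571.6.

€571.6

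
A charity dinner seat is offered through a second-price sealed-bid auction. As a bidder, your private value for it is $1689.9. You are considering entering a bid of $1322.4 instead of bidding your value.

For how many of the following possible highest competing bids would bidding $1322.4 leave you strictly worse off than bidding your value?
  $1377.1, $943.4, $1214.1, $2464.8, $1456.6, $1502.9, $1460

The deviation hurts exactly when the highest competing bid lies strictly between $1322.4 and $1689.9 — underbidding then forfeits a profitable win.
$1377.1: inside the interval → strictly worse (loss $312.8).
$943.4: below both → same outcome either way.
$1214.1: below both → same outcome either way.
$2464.8: above both → same outcome either way.
$1456.6: inside the interval → strictly worse (loss $233.3).
$1502.9: inside the interval → strictly worse (loss $187).
$1460: inside the interval → strictly worse (loss $229.9).
Count: 4.

4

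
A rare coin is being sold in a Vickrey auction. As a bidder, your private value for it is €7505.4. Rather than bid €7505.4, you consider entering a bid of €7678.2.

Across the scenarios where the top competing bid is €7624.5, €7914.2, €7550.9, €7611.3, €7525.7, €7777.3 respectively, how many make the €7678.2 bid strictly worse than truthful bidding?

4

The deviation hurts exactly when the highest competing bid lies strictly between €7505.4 and €7678.2 — overbidding then wins at a price above your value.
€7624.5: inside the interval → strictly worse (loss €119.1).
€7914.2: above both → same outcome either way.
€7550.9: inside the interval → strictly worse (loss €45.5).
€7611.3: inside the interval → strictly worse (loss €105.9).
€7525.7: inside the interval → strictly worse (loss €20.3).
€7777.3: above both → same outcome either way.
Count: 4.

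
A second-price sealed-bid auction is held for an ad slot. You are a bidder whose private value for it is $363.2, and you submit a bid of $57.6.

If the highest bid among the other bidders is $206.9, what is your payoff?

Your bid $57.6 is below the highest competing bid $206.9, so you lose.
A losing bidder pays nothing and receives nothing: payoff = $0.

$0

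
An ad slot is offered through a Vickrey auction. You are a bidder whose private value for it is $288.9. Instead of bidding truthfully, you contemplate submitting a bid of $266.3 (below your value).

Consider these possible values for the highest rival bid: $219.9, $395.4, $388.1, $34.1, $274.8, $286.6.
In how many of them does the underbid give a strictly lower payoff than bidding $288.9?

2

The deviation hurts exactly when the highest competing bid lies strictly between $266.3 and $288.9 — underbidding then forfeits a profitable win.
$219.9: below both → same outcome either way.
$395.4: above both → same outcome either way.
$388.1: above both → same outcome either way.
$34.1: below both → same outcome either way.
$274.8: inside the interval → strictly worse (loss $14.1).
$286.6: inside the interval → strictly worse (loss $2.3).
Count: 2.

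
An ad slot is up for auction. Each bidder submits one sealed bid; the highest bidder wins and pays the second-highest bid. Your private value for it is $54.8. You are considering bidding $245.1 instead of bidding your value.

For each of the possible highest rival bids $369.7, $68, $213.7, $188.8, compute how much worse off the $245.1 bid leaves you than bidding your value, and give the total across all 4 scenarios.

$306.1

The deviation costs you only when the competing bid falls strictly between $54.8 and $245.1; elsewhere both bids give the same outcome.
$369.7: outcomes coincide → loss $0.
$68: truthful payoff $0, deviation payoff −$13.2 → loss $13.2.
$213.7: truthful payoff $0, deviation payoff −$158.9 → loss $158.9.
$188.8: truthful payoff $0, deviation payoff −$134 → loss $134.
Total loss = $13.2 + $158.9 + $134 = $306.1.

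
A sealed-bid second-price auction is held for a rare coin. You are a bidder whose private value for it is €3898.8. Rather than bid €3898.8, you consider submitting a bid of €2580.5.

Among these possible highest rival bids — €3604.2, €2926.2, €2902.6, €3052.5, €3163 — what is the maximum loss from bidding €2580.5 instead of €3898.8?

€996.2

€3604.2: truthful gives €294.6, deviation gives €0 → loss €294.6.
€2926.2: truthful gives €972.6, deviation gives €0 → loss €972.6.
€2902.6: truthful gives €996.2, deviation gives €0 → loss €996.2.
€3052.5: truthful gives €846.3, deviation gives €0 → loss €846.3.
€3163: truthful gives €735.8, deviation gives €0 → loss €735.8.
Maximum loss: €996.2.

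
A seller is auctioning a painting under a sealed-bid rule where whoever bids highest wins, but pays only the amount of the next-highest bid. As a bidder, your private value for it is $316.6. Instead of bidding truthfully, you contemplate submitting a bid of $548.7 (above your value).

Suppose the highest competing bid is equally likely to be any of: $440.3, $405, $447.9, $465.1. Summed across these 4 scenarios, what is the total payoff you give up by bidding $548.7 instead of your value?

$491.9

The deviation costs you only when the competing bid falls strictly between $316.6 and $548.7; elsewhere both bids give the same outcome.
$440.3: truthful payoff $0, deviation payoff −$123.7 → loss $123.7.
$405: truthful payoff $0, deviation payoff −$88.4 → loss $88.4.
$447.9: truthful payoff $0, deviation payoff −$131.3 → loss $131.3.
$465.1: truthful payoff $0, deviation payoff −$148.5 → loss $148.5.
Total loss = $123.7 + $88.4 + $131.3 + $148.5 = $491.9.
Because the price is fixed by the runner-up's bid, deviating from your value can only change a good outcome into a bad one — never the reverse.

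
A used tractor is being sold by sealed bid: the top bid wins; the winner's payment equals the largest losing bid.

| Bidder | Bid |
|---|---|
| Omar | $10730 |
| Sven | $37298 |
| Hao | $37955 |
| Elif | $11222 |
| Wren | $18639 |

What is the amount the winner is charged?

Highest bid: Hao at $37955, so Hao wins.
Second-highest bid: Sven at $37298 — that is the price the winner pays.

$37298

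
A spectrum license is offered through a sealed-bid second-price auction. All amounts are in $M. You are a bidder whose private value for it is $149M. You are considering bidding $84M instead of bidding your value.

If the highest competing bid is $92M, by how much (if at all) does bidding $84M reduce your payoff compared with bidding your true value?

$57M

Bidding your value $149M: you win (since $149M > $92M) and pay $92M. Payoff $57M.
Bidding $84M: you lose. Payoff $0M.
The competing bid $92M lies between your shaded bid and your value, so underbidding forfeits an item you could have won at a profitable price.
Loss from deviating = $57M − ($0M) = $57M.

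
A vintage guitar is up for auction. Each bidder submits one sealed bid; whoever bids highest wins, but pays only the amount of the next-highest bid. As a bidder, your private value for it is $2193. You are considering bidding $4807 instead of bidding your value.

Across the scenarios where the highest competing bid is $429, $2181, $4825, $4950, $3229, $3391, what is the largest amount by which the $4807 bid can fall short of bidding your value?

$1198

$429: same outcome either way → loss $0.
$2181: same outcome either way → loss $0.
$4825: same outcome either way → loss $0.
$4950: same outcome either way → loss $0.
$3229: truthful gives $0, deviation gives −$1036 → loss $1036.
$3391: truthful gives $0, deviation gives −$1198 → loss $1198.
Maximum loss: $1198.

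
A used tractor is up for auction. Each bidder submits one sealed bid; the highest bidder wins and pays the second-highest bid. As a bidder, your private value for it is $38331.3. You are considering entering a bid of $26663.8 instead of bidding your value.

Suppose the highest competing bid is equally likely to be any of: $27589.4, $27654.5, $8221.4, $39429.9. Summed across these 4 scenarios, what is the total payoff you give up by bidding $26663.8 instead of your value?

The deviation costs you only when the competing bid falls strictly between $26663.8 and $38331.3; elsewhere both bids give the same outcome.
$27589.4: truthful payoff $10741.9, deviation payoff $0 → loss $10741.9.
$27654.5: truthful payoff $10676.8, deviation payoff $0 → loss $10676.8.
$8221.4: outcomes coincide → loss $0.
$39429.9: outcomes coincide → loss $0.
Total loss = $10741.9 + $10676.8 = $21418.7.

$21418.7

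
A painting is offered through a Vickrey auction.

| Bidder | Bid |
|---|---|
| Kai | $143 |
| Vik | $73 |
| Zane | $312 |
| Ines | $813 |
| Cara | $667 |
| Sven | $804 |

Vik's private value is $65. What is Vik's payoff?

$0

Highest bid: Ines at $813, so Ines wins.
Second-highest bid: Sven at $804 — that is the price the winner pays.
Vik did not win, so Vik pays nothing and receives nothing: payoff $0.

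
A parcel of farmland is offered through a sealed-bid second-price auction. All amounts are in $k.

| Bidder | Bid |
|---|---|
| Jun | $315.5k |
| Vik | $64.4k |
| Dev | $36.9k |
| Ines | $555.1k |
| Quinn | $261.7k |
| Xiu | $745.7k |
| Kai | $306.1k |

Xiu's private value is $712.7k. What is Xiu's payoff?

Highest bid: Xiu at $745.7k, so Xiu wins.
Second-highest bid: Ines at $555.1k — that is the price the winner pays.
Xiu's payoff = value − price = $712.7k − $555.1k = $157.6k.

$157.6k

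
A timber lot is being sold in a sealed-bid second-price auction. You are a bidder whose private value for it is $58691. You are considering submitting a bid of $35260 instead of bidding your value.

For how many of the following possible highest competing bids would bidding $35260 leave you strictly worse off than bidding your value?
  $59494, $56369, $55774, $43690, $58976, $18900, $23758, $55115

4

The deviation hurts exactly when the highest competing bid lies strictly between $35260 and $58691 — underbidding then forfeits a profitable win.
$59494: above both → same outcome either way.
$56369: inside the interval → strictly worse (loss $2322).
$55774: inside the interval → strictly worse (loss $2917).
$43690: inside the interval → strictly worse (loss $15001).
$58976: above both → same outcome either way.
$18900: below both → same outcome either way.
$23758: below both → same outcome either way.
$55115: inside the interval → strictly worse (loss $3576).
Count: 4.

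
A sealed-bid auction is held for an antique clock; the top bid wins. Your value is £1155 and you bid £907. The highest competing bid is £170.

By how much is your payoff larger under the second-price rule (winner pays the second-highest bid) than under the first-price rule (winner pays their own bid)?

£737

You have the highest bid, so you win under either rule.
Second-price: pay £170 → payoff £985.
First-price: pay your own bid £907 → payoff £248.
Difference = £985 − (£248) = £737.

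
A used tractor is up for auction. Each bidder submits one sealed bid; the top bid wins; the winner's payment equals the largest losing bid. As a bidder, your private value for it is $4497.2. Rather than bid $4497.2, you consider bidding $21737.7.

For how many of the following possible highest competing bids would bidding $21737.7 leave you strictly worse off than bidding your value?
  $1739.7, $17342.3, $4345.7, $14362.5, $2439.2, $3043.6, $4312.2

2

The deviation hurts exactly when the highest competing bid lies strictly between $4497.2 and $21737.7 — overbidding then wins at a price above your value.
$1739.7: below both → same outcome either way.
$17342.3: inside the interval → strictly worse (loss $12845.1).
$4345.7: below both → same outcome either way.
$14362.5: inside the interval → strictly worse (loss $9865.3).
$2439.2: below both → same outcome either way.
$3043.6: below both → same outcome either way.
$4312.2: below both → same outcome either way.
Count: 2.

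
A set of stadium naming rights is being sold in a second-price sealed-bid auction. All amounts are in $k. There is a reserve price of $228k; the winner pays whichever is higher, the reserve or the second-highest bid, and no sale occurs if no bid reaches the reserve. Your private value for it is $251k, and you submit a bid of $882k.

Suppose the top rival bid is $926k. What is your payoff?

Your bid $882k is below the highest competing bid $926k, so you lose. Payoff $0k.

$0k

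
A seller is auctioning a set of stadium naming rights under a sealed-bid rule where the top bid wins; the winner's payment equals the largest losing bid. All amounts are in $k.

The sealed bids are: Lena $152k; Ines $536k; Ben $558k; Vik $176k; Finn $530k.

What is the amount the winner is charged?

Highest bid: Ben at $558k, so Ben wins.
Second-highest bid: Ines at $536k — that is the price the winner pays.

$536k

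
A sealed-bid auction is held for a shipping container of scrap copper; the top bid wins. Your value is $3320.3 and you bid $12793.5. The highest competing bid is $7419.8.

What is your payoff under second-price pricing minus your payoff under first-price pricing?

$5373.7

You have the highest bid, so you win under either rule.
Second-price: pay $7419.8 → payoff −$4099.5.
First-price: pay your own bid $12793.5 → payoff −$9473.2.
Difference = −$4099.5 − (−$9473.2) = $5373.7.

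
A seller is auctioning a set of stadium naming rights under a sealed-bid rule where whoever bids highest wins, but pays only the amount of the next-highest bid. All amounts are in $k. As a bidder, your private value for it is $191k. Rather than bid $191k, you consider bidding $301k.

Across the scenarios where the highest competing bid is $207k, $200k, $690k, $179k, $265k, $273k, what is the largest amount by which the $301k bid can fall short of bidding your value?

$82k

$207k: truthful gives $0k, deviation gives −$16k → loss $16k.
$200k: truthful gives $0k, deviation gives −$9k → loss $9k.
$690k: same outcome either way → loss $0k.
$179k: same outcome either way → loss $0k.
$265k: truthful gives $0k, deviation gives −$74k → loss $74k.
$273k: truthful gives $0k, deviation gives −$82k → loss $82k.
Maximum loss: $82k.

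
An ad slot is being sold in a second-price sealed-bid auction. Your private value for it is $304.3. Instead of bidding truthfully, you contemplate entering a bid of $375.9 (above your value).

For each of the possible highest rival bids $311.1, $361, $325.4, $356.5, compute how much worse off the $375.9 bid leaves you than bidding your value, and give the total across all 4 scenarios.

$136.8

The deviation costs you only when the competing bid falls strictly between $304.3 and $375.9; elsewhere both bids give the same outcome.
$311.1: truthful payoff $0, deviation payoff −$6.8 → loss $6.8.
$361: truthful payoff $0, deviation payoff −$56.7 → loss $56.7.
$325.4: truthful payoff $0, deviation payoff −$21.1 → loss $21.1.
$356.5: truthful payoff $0, deviation payoff −$52.2 → loss $52.2.
Total loss = $6.8 + $56.7 + $21.1 + $52.2 = $136.8.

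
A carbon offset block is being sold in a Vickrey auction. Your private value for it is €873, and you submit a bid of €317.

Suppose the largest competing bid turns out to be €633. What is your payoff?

€0

Your bid €317 is below the highest competing bid €633, so you lose.
A losing bidder pays nothing and receives nothing: payoff = €0.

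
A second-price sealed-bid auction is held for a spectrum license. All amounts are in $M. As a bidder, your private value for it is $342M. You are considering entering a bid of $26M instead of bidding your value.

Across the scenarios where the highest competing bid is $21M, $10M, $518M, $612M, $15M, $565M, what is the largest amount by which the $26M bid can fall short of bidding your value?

$21M: same outcome either way → loss $0M.
$10M: same outcome either way → loss $0M.
$518M: same outcome either way → loss $0M.
$612M: same outcome either way → loss $0M.
$15M: same outcome either way → loss $0M.
$565M: same outcome either way → loss $0M.
Maximum loss: $0M.

$0M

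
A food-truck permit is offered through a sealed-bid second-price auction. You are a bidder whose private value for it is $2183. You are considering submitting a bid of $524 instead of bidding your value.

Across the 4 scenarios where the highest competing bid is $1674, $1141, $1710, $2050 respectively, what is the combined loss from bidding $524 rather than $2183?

The deviation costs you only when the competing bid falls strictly between $524 and $2183; elsewhere both bids give the same outcome.
$1674: truthful payoff $509, deviation payoff $0 → loss $509.
$1141: truthful payoff $1042, deviation payoff $0 → loss $1042.
$1710: truthful payoff $473, deviation payoff $0 → loss $473.
$2050: truthful payoff $133, deviation payoff $0 → loss $133.
Total loss = $509 + $1042 + $473 + $133 = $2157.

$2157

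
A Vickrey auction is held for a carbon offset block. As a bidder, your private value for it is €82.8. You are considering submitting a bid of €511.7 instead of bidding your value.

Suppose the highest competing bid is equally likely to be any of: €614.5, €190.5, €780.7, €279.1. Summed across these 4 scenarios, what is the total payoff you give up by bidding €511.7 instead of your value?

The deviation costs you only when the competing bid falls strictly between €82.8 and €511.7; elsewhere both bids give the same outcome.
€614.5: outcomes coincide → loss €0.
€190.5: truthful payoff €0, deviation payoff −€107.7 → loss €107.7.
€780.7: outcomes coincide → loss €0.
€279.1: truthful payoff €0, deviation payoff −€196.3 → loss €196.3.
Total loss = €107.7 + €196.3 = €304.

€304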